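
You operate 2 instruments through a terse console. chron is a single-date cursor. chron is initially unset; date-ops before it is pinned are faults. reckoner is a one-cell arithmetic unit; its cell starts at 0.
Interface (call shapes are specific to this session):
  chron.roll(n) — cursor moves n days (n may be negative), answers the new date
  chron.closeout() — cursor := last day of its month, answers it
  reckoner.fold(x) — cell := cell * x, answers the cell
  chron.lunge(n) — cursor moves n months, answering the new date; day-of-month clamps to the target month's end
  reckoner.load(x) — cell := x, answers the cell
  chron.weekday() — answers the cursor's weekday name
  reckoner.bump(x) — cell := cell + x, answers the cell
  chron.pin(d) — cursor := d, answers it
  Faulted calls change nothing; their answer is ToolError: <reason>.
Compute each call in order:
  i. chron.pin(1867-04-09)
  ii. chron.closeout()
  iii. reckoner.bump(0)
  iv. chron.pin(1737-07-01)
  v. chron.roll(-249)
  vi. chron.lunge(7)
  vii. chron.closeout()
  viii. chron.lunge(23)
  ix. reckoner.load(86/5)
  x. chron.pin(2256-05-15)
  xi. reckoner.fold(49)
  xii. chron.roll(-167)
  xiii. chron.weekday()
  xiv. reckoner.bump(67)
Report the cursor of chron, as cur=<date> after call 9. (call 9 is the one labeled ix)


Answer: cur=1739-04-30

Derivation:
;; pin(1867-04-09) ~> 1867-04-09
;; closeout() ~> 1867-04-30
;; bump(0) ~> 0
;; pin(1737-07-01) ~> 1737-07-01
;; roll(-249) ~> 1736-10-25
;; lunge(7) ~> 1737-05-25
;; closeout() ~> 1737-05-31
;; lunge(23) ~> 1739-04-30
;; load(86/5) ~> 86/5
;; pin(2256-05-15) ~> 2256-05-15
;; fold(49) ~> 4214/5
;; roll(-167) ~> 2255-11-30
;; weekday() ~> Friday
;; bump(67) ~> 4549/5


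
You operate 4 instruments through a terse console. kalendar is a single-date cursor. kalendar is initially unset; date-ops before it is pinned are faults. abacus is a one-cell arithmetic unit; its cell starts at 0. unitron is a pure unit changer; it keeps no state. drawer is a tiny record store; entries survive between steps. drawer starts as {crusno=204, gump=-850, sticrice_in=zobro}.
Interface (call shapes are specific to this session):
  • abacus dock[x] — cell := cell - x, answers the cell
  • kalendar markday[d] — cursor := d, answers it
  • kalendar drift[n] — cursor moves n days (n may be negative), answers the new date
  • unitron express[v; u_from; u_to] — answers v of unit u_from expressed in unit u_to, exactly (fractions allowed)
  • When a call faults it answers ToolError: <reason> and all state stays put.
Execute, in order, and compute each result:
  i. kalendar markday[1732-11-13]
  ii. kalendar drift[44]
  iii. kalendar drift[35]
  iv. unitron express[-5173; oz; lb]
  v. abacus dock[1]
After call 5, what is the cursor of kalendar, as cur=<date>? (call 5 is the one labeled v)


Answer: cur=1733-01-31

Derivation:
·→ kalendar markday(1732-11-13)
·← 1732-11-13
·→ kalendar drift(44)
·← 1732-12-27
·→ kalendar drift(35)
·← 1733-01-31
·→ unitron express(-5173, oz, lb)
·← -5173/16
·→ abacus dock(1)
·← -1


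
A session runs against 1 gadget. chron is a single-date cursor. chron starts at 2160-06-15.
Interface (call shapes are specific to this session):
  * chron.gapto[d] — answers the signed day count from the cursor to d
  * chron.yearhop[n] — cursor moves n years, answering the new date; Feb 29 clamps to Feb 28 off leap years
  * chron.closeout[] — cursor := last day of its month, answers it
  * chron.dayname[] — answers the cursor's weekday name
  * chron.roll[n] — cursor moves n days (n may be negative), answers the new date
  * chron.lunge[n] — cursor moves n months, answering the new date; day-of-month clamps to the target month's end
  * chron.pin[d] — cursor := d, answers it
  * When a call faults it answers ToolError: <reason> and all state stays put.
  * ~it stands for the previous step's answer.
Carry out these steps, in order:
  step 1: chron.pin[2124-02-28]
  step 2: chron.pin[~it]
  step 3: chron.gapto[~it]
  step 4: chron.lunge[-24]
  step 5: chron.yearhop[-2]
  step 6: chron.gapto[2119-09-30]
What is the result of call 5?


-- 1. pin(d='2124-02-28') : 2124-02-28
-- 2. pin(d='~it') : 2124-02-28
-- 3. gapto(d='~it') : 0
-- 4. lunge(n='-24') : 2122-02-28
-- 5. yearhop(n='-2') : 2120-02-28
-- 6. gapto(d='2119-09-30') : -151

Answer: 2120-02-28


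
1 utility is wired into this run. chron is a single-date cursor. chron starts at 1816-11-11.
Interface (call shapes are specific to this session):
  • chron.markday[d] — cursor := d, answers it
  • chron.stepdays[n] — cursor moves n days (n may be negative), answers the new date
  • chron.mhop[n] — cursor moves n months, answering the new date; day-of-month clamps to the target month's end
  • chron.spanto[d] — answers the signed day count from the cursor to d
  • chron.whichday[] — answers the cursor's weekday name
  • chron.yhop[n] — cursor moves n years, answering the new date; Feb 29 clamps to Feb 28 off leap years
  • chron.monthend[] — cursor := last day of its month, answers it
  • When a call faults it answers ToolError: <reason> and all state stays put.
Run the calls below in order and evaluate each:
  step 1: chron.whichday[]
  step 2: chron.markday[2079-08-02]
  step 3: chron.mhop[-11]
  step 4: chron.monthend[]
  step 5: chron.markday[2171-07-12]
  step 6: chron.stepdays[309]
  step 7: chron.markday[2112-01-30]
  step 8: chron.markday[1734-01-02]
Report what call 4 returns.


Answer: 2078-09-30

Derivation:
! chron.whichday() -> Monday
! chron.markday(d→2079-08-02) -> 2079-08-02
! chron.mhop(n→-11) -> 2078-09-02
! chron.monthend() -> 2078-09-30
! chron.markday(d→2171-07-12) -> 2171-07-12
! chron.stepdays(n→309) -> 2172-05-16
! chron.markday(d→2112-01-30) -> 2112-01-30
! chron.markday(d→1734-01-02) -> 1734-01-02


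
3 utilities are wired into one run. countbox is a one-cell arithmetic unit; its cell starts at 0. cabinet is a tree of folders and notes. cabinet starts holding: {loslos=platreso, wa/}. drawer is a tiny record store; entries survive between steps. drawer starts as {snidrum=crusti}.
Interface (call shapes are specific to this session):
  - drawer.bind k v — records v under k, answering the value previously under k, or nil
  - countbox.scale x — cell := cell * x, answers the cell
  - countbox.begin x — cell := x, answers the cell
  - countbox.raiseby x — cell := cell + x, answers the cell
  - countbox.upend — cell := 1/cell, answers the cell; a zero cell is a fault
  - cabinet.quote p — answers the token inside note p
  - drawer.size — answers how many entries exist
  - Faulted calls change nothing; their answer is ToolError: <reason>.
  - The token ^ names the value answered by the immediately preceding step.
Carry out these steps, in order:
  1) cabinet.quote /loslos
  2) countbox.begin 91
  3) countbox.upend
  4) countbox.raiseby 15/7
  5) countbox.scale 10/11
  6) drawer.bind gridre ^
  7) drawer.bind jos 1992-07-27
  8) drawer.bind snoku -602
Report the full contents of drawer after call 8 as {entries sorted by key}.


·→ quote(p=/loslos)
·← platreso
·→ begin(x=91)
·← 91
·→ upend()
·← 1/91
·→ raiseby(x=15/7)
·← 28/13
·→ scale(x=10/11)
·← 280/143
·→ bind(k=gridre, v=^)
·← nil
·→ bind(k=jos, v=1992-07-27)
·← nil
·→ bind(k=snoku, v=-602)
·← nil

Answer: {gridre=280/143, jos=1992-07-27, snidrum=crusti, snoku=-602}


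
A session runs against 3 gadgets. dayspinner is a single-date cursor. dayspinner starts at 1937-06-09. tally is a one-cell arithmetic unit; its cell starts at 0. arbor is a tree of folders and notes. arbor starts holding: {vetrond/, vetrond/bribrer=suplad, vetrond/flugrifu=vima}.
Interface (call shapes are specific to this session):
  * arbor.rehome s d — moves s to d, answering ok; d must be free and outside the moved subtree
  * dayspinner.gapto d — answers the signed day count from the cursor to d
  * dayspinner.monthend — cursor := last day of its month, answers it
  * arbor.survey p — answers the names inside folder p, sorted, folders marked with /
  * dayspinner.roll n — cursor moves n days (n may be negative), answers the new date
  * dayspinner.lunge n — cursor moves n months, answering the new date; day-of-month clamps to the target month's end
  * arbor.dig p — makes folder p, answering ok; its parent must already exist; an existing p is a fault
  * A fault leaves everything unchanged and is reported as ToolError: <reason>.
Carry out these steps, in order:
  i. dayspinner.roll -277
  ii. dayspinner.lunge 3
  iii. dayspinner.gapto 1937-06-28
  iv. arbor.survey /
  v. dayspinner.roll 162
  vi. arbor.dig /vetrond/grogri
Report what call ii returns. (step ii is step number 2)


Answer: 1936-12-05

Derivation:
==> dayspinner.roll(n→-277)
<== 1936-09-05
==> dayspinner.lunge(n→3)
<== 1936-12-05
==> dayspinner.gapto(d→1937-06-28)
<== 205
==> arbor.survey(p→/)
<== [vetrond/]
==> dayspinner.roll(n→162)
<== 1937-05-16
==> arbor.dig(p→/vetrond/grogri)
<== ok


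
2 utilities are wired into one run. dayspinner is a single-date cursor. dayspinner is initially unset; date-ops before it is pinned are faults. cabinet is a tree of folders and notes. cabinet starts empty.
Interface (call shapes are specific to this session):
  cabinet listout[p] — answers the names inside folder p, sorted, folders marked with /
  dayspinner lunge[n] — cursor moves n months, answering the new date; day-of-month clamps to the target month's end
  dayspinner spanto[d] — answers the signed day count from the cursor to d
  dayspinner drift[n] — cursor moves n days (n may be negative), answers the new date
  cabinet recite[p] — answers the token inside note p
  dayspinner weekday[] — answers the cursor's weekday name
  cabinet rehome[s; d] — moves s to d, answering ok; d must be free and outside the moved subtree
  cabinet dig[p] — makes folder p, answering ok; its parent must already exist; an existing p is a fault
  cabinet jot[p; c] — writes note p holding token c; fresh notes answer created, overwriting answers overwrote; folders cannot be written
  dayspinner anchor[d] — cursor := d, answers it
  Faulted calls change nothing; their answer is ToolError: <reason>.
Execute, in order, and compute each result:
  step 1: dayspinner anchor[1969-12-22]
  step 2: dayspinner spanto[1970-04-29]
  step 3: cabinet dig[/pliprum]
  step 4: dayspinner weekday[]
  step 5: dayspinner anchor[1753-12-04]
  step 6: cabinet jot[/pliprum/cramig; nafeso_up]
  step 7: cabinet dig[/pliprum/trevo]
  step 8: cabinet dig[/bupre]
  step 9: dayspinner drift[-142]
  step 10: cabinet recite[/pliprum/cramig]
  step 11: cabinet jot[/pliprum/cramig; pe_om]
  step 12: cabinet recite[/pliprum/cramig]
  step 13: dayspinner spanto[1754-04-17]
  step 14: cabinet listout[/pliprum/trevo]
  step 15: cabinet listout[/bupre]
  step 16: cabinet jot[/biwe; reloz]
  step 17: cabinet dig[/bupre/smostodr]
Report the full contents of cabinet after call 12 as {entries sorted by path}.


Answer: {bupre/, pliprum/, pliprum/cramig=pe_om, pliprum/trevo/}

Derivation:
I try dayspinner anchor on 1969-12-22, which returns 1969-12-22.
I try dayspinner spanto on 1970-04-29, yielding 128.
Invoking cabinet dig on /pliprum, and see ok.
Invoking dayspinner weekday(), giving Monday.
I run dayspinner anchor on 1753-12-04, and get 1753-12-04.
Using cabinet jot on /pliprum/cramig, nafeso_up, → created.
I use cabinet dig on /pliprum/trevo, → ok.
I invoke cabinet dig on /bupre: ok.
I run dayspinner drift on -142, — result: 1753-07-15.
I invoke cabinet recite on /pliprum/cramig, and see nafeso_up.
Invoking cabinet jot on /pliprum/cramig, pe_om, and observe overwrote.
I try cabinet recite on /pliprum/cramig, and see pe_om.
I call dayspinner spanto on 1754-04-17, yielding 276.
Calling cabinet listout on /pliprum/trevo, and observe [].
Using cabinet listout on /bupre: [].
I invoke cabinet jot on /biwe, reloz, and get created.
I try cabinet dig on /bupre/smostodr, — result: ok.


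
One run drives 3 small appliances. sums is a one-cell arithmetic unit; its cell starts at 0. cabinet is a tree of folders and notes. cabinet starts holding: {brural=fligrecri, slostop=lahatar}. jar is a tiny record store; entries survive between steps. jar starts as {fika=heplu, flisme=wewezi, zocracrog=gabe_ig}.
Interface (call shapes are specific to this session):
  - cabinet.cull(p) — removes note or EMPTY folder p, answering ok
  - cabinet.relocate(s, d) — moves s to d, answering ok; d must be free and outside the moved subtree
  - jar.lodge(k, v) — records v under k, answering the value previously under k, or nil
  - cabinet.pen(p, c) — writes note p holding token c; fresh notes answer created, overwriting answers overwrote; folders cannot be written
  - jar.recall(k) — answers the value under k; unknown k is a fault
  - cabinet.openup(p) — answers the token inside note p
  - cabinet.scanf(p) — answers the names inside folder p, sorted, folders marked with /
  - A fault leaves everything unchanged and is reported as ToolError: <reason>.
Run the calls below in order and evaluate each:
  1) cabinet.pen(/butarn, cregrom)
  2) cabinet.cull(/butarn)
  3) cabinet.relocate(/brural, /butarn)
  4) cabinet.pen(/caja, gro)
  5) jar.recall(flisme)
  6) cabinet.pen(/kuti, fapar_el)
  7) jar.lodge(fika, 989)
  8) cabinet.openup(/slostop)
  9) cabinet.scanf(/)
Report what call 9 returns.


Answer: [butarn, caja, kuti, slostop]

Derivation:
→ cabinet.pen(/butarn, cregrom)
← created
→ cabinet.cull(/butarn)
← ok
→ cabinet.relocate(/brural, /butarn)
← ok
→ cabinet.pen(/caja, gro)
← created
→ jar.recall(flisme)
← wewezi
→ cabinet.pen(/kuti, fapar_el)
← created
→ jar.lodge(fika, 989)
← heplu
→ cabinet.openup(/slostop)
← lahatar
→ cabinet.scanf(/)
← [butarn, caja, kuti, slostop]


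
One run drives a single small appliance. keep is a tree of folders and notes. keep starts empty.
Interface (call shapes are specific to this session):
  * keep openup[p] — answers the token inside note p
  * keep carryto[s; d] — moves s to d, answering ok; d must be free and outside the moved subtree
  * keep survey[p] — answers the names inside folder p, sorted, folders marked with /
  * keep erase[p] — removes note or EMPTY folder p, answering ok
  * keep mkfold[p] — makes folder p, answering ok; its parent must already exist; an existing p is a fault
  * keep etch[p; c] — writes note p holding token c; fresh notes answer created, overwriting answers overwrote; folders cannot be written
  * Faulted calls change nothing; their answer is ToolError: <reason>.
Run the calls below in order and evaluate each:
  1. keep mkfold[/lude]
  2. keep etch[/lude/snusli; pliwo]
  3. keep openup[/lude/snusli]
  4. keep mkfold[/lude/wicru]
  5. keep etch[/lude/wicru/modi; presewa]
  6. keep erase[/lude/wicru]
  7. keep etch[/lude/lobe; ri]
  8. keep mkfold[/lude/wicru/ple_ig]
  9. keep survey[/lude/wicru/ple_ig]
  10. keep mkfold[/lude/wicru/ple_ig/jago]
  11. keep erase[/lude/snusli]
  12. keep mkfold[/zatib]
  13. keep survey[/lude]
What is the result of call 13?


> keep mkfold p: /lude
  ok
> keep etch p: /lude/snusli c: pliwo
  created
> keep openup p: /lude/snusli
  pliwo
> keep mkfold p: /lude/wicru
  ok
> keep etch p: /lude/wicru/modi c: presewa
  created
> keep erase p: /lude/wicru
  ToolError: not empty
> keep etch p: /lude/lobe c: ri
  created
> keep mkfold p: /lude/wicru/ple_ig
  ok
> keep survey p: /lude/wicru/ple_ig
  []
> keep mkfold p: /lude/wicru/ple_ig/jago
  ok
> keep erase p: /lude/snusli
  ok
> keep mkfold p: /zatib
  ok
> keep survey p: /lude
  [lobe, wicru/]

Answer: [lobe, wicru/]


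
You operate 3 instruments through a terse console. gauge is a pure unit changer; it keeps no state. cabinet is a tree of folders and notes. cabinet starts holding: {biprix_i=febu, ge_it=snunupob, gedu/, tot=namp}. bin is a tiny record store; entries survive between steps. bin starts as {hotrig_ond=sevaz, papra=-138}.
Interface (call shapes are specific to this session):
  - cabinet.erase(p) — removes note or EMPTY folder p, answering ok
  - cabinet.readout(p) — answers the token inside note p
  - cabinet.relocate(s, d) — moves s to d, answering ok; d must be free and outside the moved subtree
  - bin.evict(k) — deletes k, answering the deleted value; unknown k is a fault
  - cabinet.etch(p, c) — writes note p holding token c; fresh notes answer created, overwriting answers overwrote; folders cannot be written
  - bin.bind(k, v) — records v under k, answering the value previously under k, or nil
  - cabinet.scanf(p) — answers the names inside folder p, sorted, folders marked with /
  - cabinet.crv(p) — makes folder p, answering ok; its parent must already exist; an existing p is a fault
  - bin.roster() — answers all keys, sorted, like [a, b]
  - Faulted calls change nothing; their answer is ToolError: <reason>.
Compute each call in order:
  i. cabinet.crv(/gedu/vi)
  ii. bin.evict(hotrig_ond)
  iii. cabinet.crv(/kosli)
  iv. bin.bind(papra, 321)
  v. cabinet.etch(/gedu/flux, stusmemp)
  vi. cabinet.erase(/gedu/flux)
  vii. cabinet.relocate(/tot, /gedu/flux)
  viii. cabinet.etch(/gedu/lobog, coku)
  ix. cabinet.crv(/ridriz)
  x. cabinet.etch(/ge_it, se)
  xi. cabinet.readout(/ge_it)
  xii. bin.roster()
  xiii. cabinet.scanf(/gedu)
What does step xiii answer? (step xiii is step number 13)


Answer: [flux, lobog, vi/]

Derivation:
>> crv(p=/gedu/vi)
<< ok
>> evict(k=hotrig_ond)
<< sevaz
>> crv(p=/kosli)
<< ok
>> bind(k=papra, v=321)
<< -138
>> etch(p=/gedu/flux, c=stusmemp)
<< created
>> erase(p=/gedu/flux)
<< ok
>> relocate(s=/tot, d=/gedu/flux)
<< ok
>> etch(p=/gedu/lobog, c=coku)
<< created
>> crv(p=/ridriz)
<< ok
>> etch(p=/ge_it, c=se)
<< overwrote
>> readout(p=/ge_it)
<< se
>> roster()
<< [papra]
>> scanf(p=/gedu)
<< [flux, lobog, vi/]


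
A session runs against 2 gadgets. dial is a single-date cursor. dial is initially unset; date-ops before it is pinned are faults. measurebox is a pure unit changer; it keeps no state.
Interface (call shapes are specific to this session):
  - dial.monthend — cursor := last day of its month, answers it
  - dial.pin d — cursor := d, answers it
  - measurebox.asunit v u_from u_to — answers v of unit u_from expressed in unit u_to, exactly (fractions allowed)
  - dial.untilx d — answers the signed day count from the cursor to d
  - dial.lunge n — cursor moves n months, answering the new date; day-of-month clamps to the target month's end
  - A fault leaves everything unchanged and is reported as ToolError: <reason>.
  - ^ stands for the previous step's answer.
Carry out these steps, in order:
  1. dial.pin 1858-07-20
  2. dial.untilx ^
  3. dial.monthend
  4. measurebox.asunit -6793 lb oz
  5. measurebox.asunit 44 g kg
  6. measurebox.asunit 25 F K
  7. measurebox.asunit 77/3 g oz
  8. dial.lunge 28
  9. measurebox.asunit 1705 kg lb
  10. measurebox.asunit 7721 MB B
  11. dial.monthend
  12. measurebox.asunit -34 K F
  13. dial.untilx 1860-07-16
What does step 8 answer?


Answer: 1860-11-30

Derivation:
% dial.pin d='1858-07-20'
[out] 1858-07-20
% dial.untilx d='^'
[out] 0
% dial.monthend
[out] 1858-07-31
% measurebox.asunit v='-6793' u_from='lb' u_to='oz'
[out] -108688
% measurebox.asunit v='44' u_from='g' u_to='kg'
[out] 11/250
% measurebox.asunit v='25' u_from='F' u_to='K'
[out] 48467/180
% measurebox.asunit v='77/3' u_from='g' u_to='oz'
[out] 1600000/1767243
% dial.lunge n='28'
[out] 1860-11-30
% measurebox.asunit v='1705' u_from='kg' u_to='lb'
[out] 15500000000/4123567
% measurebox.asunit v='7721' u_from='MB' u_to='B'
[out] 7721000000
% dial.monthend
[out] 1860-11-30
% measurebox.asunit v='-34' u_from='K' u_to='F'
[out] -52087/100
% dial.untilx d='1860-07-16'
[out] -137


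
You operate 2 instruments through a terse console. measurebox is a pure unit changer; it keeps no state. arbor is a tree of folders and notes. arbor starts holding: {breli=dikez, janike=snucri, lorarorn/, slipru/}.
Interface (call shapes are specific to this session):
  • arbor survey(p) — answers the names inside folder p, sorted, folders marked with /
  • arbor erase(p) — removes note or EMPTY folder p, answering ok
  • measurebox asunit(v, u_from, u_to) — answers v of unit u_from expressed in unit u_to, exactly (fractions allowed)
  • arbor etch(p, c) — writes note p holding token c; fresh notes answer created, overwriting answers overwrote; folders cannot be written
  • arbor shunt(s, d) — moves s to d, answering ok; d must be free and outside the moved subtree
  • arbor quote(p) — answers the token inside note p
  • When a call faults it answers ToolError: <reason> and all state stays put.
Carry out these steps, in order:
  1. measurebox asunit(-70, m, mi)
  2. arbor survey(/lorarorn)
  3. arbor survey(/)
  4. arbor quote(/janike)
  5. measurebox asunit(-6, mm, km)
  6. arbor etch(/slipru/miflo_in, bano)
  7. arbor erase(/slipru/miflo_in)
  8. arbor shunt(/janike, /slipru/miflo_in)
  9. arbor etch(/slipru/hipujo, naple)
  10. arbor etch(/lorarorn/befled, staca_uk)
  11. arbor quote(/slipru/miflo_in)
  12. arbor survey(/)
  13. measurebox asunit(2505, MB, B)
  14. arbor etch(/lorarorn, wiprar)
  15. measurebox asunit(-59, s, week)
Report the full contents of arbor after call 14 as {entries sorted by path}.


I invoke measurebox asunit(v: -70, u_from: m, u_to: mi), and get -4375/100584.
Next I call arbor survey(p: /lorarorn), yielding [].
I run arbor survey(p: /), and see [breli, janike, lorarorn/, slipru/].
I run arbor quote(p: /janike), giving snucri.
I try measurebox asunit(v: -6, u_from: mm, u_to: km), — result: -3/500000.
Calling arbor etch(p: /slipru/miflo_in, c: bano), — result: created.
Now I run arbor erase(p: /slipru/miflo_in), and get ok.
Next I call arbor shunt(s: /janike, d: /slipru/miflo_in), and see ok.
I call arbor etch(p: /slipru/hipujo, c: naple), which returns created.
Then arbor etch(p: /lorarorn/befled, c: staca_uk), and observe created.
I invoke arbor quote(p: /slipru/miflo_in), and get snucri.
Using arbor survey(p: /), — result: [breli, lorarorn/, slipru/].
I use measurebox asunit(v: 2505, u_from: MB, u_to: B), which returns 2505000000.
Then arbor etch(p: /lorarorn, c: wiprar), and observe ToolError: is a directory.
Then measurebox asunit(v: -59, u_from: s, u_to: week): -59/604800.

Answer: {breli=dikez, lorarorn/, lorarorn/befled=staca_uk, slipru/, slipru/hipujo=naple, slipru/miflo_in=snucri}


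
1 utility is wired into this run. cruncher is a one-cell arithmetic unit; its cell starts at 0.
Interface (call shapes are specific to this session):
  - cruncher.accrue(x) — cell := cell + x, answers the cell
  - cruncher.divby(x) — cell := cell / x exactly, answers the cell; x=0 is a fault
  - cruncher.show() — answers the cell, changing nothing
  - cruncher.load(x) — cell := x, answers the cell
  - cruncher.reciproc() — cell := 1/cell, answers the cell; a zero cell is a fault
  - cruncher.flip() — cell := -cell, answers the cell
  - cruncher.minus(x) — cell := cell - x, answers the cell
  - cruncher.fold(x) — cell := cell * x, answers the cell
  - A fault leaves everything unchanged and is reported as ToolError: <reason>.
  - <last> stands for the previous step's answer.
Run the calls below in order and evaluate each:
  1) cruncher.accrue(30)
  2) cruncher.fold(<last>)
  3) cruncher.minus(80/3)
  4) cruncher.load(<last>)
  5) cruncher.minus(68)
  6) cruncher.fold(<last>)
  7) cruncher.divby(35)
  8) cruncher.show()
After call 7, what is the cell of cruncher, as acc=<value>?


Now I run accrue using x: 30, → 30.
I invoke fold using x: <last>, and see 900.
Next I call minus using x: 80/3, which returns 2620/3.
Calling load using x: <last>, giving 2620/3.
Then minus using x: 68, → 2416/3.
I try fold using x: <last>, — result: 5837056/9.
Then divby using x: 35: 5837056/315.
Now I run show, — result: 5837056/315.

Answer: acc=5837056/315


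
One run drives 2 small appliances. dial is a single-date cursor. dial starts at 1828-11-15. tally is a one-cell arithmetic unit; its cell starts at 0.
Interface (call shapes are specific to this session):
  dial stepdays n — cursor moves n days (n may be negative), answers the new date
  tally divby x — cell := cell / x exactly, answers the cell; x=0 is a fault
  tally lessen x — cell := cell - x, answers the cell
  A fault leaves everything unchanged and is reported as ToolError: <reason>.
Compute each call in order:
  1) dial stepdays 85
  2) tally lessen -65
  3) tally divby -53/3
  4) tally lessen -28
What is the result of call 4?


·→ dial stepdays(n=85)
·← 1829-02-08
·→ tally lessen(x=-65)
·← 65
·→ tally divby(x=-53/3)
·← -195/53
·→ tally lessen(x=-28)
·← 1289/53

Answer: 1289/53


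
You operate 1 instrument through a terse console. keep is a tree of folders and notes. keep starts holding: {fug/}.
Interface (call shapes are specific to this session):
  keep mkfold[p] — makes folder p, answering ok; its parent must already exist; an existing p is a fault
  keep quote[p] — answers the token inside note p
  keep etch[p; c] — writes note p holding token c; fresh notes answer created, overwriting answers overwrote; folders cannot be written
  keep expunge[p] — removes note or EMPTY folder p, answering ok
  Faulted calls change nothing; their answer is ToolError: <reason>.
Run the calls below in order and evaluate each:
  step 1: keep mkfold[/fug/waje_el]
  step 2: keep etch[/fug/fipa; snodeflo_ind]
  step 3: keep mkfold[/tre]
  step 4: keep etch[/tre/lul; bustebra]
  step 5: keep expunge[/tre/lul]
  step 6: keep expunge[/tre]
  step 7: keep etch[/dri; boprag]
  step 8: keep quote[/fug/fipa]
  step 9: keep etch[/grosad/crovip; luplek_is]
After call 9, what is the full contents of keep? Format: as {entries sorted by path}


-> keep mkfold(p→/fug/waje_el)
<- ok
-> keep etch(p→/fug/fipa, c→snodeflo_ind)
<- created
-> keep mkfold(p→/tre)
<- ok
-> keep etch(p→/tre/lul, c→bustebra)
<- created
-> keep expunge(p→/tre/lul)
<- ok
-> keep expunge(p→/tre)
<- ok
-> keep etch(p→/dri, c→boprag)
<- created
-> keep quote(p→/fug/fipa)
<- snodeflo_ind
-> keep etch(p→/grosad/crovip, c→luplek_is)
<- ToolError: no parent

Answer: {dri=boprag, fug/, fug/fipa=snodeflo_ind, fug/waje_el/}


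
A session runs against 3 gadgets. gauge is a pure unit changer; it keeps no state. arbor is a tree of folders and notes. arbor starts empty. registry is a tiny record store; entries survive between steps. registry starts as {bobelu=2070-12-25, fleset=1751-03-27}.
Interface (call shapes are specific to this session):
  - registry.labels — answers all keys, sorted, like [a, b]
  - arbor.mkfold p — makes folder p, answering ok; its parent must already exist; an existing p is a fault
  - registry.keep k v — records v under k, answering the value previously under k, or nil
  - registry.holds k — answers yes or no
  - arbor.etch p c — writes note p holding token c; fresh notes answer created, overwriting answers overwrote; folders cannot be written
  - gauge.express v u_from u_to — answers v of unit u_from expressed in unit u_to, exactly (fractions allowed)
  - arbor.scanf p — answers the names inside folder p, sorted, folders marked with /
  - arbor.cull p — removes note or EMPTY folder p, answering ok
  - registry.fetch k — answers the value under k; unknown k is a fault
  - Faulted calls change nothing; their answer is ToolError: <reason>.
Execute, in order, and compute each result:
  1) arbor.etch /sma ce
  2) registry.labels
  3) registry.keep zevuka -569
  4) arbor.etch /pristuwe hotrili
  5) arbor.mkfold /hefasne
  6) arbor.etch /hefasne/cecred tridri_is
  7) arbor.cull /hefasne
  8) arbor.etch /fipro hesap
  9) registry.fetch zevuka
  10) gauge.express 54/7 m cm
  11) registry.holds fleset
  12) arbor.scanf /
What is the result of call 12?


# etch(p: /sma, c: ce) ~> created
# labels() ~> [bobelu, fleset]
# keep(k: zevuka, v: -569) ~> nil
# etch(p: /pristuwe, c: hotrili) ~> created
# mkfold(p: /hefasne) ~> ok
# etch(p: /hefasne/cecred, c: tridri_is) ~> created
# cull(p: /hefasne) ~> ToolError: not empty
# etch(p: /fipro, c: hesap) ~> created
# fetch(k: zevuka) ~> -569
# express(v: 54/7, u_from: m, u_to: cm) ~> 5400/7
# holds(k: fleset) ~> yes
# scanf(p: /) ~> [fipro, hefasne/, pristuwe, sma]

Answer: [fipro, hefasne/, pristuwe, sma]


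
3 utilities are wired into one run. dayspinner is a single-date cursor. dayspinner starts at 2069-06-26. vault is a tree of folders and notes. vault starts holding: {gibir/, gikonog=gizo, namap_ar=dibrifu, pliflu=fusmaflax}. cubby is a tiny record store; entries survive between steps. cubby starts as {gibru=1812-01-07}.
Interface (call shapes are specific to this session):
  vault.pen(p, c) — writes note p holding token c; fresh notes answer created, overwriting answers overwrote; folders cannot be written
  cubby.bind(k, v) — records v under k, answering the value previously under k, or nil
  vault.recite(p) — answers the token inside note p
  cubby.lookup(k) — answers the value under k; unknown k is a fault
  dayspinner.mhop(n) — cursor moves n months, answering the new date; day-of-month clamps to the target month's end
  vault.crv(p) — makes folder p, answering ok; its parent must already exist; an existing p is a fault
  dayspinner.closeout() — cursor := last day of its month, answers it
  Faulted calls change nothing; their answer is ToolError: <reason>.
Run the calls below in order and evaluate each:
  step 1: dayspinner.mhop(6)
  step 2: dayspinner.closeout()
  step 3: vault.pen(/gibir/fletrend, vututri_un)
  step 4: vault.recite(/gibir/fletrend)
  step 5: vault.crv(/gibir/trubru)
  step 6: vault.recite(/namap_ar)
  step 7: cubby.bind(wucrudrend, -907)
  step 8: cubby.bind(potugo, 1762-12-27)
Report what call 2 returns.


Answer: 2069-12-31

Derivation:
;; 1. dayspinner.mhop(n: 6) => 2069-12-26
;; 2. dayspinner.closeout() => 2069-12-31
;; 3. vault.pen(p: /gibir/fletrend, c: vututri_un) => created
;; 4. vault.recite(p: /gibir/fletrend) => vututri_un
;; 5. vault.crv(p: /gibir/trubru) => ok
;; 6. vault.recite(p: /namap_ar) => dibrifu
;; 7. cubby.bind(k: wucrudrend, v: -907) => nil
;; 8. cubby.bind(k: potugo, v: 1762-12-27) => nil


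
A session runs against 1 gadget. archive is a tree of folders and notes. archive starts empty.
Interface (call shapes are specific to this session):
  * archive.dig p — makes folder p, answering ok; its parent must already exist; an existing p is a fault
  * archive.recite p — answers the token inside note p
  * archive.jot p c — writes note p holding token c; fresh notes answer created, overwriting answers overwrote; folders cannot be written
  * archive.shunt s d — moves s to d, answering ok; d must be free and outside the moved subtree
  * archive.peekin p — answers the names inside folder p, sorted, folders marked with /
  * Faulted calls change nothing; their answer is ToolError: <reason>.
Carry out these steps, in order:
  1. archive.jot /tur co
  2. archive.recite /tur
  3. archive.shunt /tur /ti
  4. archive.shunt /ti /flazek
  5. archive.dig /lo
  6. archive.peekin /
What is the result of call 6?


Answer: [flazek, lo/]

Derivation:
[in] jot p: /tur c: co
[out] created
[in] recite p: /tur
[out] co
[in] shunt s: /tur d: /ti
[out] ok
[in] shunt s: /ti d: /flazek
[out] ok
[in] dig p: /lo
[out] ok
[in] peekin p: /
[out] [flazek, lo/]


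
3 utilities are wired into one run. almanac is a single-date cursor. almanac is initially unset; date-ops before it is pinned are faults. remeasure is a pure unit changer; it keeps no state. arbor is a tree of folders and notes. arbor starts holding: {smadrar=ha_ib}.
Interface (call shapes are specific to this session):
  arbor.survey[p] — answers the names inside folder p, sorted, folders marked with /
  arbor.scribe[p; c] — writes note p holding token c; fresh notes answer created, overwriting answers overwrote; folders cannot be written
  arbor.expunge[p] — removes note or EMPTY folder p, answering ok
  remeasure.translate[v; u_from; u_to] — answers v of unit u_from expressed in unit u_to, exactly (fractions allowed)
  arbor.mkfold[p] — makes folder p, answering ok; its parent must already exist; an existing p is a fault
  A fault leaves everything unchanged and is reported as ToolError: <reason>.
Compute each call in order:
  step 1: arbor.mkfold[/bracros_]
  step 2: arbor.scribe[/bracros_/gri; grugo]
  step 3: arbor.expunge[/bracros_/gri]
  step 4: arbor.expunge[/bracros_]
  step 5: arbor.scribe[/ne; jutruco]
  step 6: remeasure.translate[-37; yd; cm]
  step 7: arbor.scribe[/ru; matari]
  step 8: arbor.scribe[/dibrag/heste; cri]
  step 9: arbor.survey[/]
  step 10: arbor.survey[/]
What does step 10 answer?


Answer: [ne, ru, smadrar]

Derivation:
! mkfold(p=/bracros_) ~> ok
! scribe(p=/bracros_/gri, c=grugo) ~> created
! expunge(p=/bracros_/gri) ~> ok
! expunge(p=/bracros_) ~> ok
! scribe(p=/ne, c=jutruco) ~> created
! translate(v=-37, u_from=yd, u_to=cm) ~> -84582/25
! scribe(p=/ru, c=matari) ~> created
! scribe(p=/dibrag/heste, c=cri) ~> ToolError: no parent
! survey(p=/) ~> [ne, ru, smadrar]
! survey(p=/) ~> [ne, ru, smadrar]


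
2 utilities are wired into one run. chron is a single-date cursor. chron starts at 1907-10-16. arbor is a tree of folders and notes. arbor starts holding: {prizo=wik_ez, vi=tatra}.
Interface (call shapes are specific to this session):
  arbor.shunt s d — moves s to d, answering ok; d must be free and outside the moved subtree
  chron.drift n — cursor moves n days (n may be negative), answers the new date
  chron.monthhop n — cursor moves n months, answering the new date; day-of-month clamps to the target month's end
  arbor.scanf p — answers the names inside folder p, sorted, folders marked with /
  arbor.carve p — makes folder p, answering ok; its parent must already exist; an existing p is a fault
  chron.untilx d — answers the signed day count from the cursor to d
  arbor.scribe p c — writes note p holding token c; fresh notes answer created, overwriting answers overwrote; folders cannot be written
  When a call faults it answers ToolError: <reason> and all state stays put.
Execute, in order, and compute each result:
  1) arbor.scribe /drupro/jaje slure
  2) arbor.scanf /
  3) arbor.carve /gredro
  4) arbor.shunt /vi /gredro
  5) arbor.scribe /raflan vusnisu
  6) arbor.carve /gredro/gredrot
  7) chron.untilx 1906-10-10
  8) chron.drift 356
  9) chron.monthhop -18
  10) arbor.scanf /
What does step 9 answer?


Answer: 1907-04-06

Derivation:
>>> scribe p=/drupro/jaje c=slure
[out] ToolError: no parent
>>> scanf p=/
[out] [prizo, vi]
>>> carve p=/gredro
[out] ok
>>> shunt s=/vi d=/gredro
[out] ToolError: exists
>>> scribe p=/raflan c=vusnisu
[out] created
>>> carve p=/gredro/gredrot
[out] ok
>>> untilx d=1906-10-10
[out] -371
>>> drift n=356
[out] 1908-10-06
>>> monthhop n=-18
[out] 1907-04-06
>>> scanf p=/
[out] [gredro/, prizo, raflan, vi]


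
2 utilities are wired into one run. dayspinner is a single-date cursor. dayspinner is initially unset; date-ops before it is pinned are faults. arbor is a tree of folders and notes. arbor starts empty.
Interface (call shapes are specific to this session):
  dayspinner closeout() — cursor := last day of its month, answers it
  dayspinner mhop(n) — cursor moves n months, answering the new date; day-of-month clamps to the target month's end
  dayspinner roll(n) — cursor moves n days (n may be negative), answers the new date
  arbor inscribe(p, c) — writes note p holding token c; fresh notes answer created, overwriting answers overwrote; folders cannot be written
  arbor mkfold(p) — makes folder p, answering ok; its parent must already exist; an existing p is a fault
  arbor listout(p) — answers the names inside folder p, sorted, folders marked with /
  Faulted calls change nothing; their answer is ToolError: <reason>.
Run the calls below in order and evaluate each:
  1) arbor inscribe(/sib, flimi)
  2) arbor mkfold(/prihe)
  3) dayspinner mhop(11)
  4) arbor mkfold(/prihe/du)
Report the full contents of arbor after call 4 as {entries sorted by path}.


Answer: {prihe/, prihe/du/, sib=flimi}

Derivation:
→ arbor inscribe(p=/sib, c=flimi)
← created
→ arbor mkfold(p=/prihe)
← ok
→ dayspinner mhop(n=11)
← ToolError: no date set
→ arbor mkfold(p=/prihe/du)
← ok


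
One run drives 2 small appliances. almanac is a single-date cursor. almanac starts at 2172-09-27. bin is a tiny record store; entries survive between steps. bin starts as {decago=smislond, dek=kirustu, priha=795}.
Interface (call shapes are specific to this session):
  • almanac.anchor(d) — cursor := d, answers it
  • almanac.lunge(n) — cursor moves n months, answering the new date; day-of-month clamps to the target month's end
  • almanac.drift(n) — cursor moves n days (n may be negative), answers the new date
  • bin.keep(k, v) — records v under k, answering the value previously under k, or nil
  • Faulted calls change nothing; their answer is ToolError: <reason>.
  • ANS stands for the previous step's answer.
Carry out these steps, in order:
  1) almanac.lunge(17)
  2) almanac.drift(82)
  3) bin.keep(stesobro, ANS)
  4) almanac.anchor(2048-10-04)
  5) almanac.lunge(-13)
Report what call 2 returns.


==> lunge(n→17)
<== 2174-02-27
==> drift(n→82)
<== 2174-05-20
==> keep(k→stesobro, v→ANS)
<== nil
==> anchor(d→2048-10-04)
<== 2048-10-04
==> lunge(n→-13)
<== 2047-09-04

Answer: 2174-05-20


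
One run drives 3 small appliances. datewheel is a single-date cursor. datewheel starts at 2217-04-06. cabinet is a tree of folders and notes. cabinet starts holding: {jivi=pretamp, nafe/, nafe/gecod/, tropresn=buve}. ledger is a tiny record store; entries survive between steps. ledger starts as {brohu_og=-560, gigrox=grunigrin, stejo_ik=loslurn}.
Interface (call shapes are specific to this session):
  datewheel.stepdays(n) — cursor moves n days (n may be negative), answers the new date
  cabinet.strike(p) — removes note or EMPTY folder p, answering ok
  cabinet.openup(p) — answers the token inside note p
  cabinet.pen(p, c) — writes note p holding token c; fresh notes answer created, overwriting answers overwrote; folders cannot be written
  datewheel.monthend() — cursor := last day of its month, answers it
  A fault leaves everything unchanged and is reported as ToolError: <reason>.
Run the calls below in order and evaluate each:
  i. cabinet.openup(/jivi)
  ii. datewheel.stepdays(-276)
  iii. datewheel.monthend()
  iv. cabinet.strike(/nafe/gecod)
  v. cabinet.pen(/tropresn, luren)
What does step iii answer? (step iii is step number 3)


Answer: 2216-07-31

Derivation:
-- cabinet.openup(p→/jivi) -> pretamp
-- datewheel.stepdays(n→-276) -> 2216-07-04
-- datewheel.monthend() -> 2216-07-31
-- cabinet.strike(p→/nafe/gecod) -> ok
-- cabinet.pen(p→/tropresn, c→luren) -> overwrote


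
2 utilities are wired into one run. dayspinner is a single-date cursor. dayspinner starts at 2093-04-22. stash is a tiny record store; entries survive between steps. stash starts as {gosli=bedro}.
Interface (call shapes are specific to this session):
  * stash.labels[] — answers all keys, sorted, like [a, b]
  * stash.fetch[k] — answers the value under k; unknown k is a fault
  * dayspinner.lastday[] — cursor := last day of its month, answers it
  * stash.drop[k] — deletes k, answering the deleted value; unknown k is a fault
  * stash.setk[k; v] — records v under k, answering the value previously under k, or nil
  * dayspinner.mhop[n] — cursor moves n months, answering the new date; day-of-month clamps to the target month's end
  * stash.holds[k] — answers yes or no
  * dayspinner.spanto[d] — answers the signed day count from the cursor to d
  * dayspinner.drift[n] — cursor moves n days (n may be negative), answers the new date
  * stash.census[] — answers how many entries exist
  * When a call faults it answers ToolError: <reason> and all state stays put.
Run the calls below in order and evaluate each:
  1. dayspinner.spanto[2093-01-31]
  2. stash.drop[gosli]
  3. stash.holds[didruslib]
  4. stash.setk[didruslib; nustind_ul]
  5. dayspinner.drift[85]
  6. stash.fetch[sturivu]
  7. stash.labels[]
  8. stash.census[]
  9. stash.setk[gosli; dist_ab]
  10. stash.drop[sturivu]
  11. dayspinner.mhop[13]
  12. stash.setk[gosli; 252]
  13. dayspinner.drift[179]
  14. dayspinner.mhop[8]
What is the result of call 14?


Next I call dayspinner.spanto(d=2093-01-31), and see -81.
Next I call stash.drop(k=gosli), which returns bedro.
I run stash.holds(k=didruslib), → no.
Next I call stash.setk(k=didruslib, v=nustind_ul), giving nil.
I invoke dayspinner.drift(n=85), giving 2093-07-16.
I call stash.fetch(k=sturivu), — result: ToolError: no such key sturivu.
Calling stash.labels: [didruslib].
Calling stash.census(): 1.
Calling stash.setk(k=gosli, v=dist_ab), and observe nil.
I call stash.drop(k=sturivu), — result: ToolError: no such key sturivu.
I try dayspinner.mhop(n=13), and get 2094-08-16.
Next I call stash.setk(k=gosli, v=252), and see dist_ab.
Using dayspinner.drift(n=179), which returns 2095-02-11.
Using dayspinner.mhop(n=8): 2095-10-11.

Answer: 2095-10-11
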